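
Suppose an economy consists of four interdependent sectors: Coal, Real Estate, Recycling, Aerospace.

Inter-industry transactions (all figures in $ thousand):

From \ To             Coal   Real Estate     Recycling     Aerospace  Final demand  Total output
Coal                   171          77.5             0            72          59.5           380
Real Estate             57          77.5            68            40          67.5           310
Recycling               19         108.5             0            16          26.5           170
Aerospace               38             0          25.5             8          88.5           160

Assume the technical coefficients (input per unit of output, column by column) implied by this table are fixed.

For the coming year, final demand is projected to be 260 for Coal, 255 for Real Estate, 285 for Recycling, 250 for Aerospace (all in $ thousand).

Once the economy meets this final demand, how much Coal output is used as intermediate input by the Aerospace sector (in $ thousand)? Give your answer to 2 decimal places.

z_14 = 252.26

Technical coefficients a_ij = z_ij / X_j:
  a_11 = 171/380 = 0.45, a_21 = 57/380 = 0.15, a_31 = 19/380 = 0.05, a_41 = 38/380 = 0.10
  a_12 = 77.5/310 = 0.25, a_22 = 77.5/310 = 0.25, a_32 = 108.5/310 = 0.35, a_42 = 0/310 = 0.00
  a_13 = 0/170 = 0.00, a_23 = 68/170 = 0.40, a_33 = 0/170 = 0.00, a_43 = 25.5/170 = 0.15
  a_14 = 72/160 = 0.45, a_24 = 40/160 = 0.25, a_34 = 16/160 = 0.10, a_44 = 8/160 = 0.05
I − A =
  [   0.55    -0.25     0.00    -0.45]
  [  -0.15     0.75    -0.40    -0.25]
  [  -0.05    -0.35     1.00    -0.10]
  [  -0.10     0.00    -0.15     0.95]
Compute the cofactors C_ij = (−1)^(i+j)·(3×3 minor ij) of I−A; the adjugate is their transpose:
adj(I−A) = Cᵀ =
  [ 0.555125   0.257375   0.155000   0.347000]
  [ 0.190125   0.465875   0.221750   0.236000]
  [ 0.101750   0.181500   0.316250   0.129250]
  [ 0.074500   0.055750   0.066250   0.293000]
det(I−A) = Σ_j (I−A)_1j·C_1j = (0.55)(0.555125) + (-0.25)(0.190125) + (0.00)(0.101750) + (-0.45)(0.074500) = 0.2242625
(I − A)⁻¹ = adj(I−A) / det(I−A) ≈
  [   2.4753     1.1477     0.6912     1.5473]
  [   0.8478     2.0774     0.9888     1.0523]
  [   0.4537     0.8093     1.4102     0.5763]
  [   0.3322     0.2486     0.2954     1.3065]
First solve x = (I − A)⁻¹ d = adj(I−A)·d / det(I−A); in particular x_4 = (0.074500·260 + 0.055750·255 + 0.066250·285 + 0.293000·250) / 0.2242625 = 125.7175 / 0.2242625 ≈ 560.5819.
Intermediate flow from 1 to 4: z_14 = a_14 · x_4 = 0.45 × 125.7175 / 0.2242625 = 56.572875 / 0.2242625 ≈ 252.26.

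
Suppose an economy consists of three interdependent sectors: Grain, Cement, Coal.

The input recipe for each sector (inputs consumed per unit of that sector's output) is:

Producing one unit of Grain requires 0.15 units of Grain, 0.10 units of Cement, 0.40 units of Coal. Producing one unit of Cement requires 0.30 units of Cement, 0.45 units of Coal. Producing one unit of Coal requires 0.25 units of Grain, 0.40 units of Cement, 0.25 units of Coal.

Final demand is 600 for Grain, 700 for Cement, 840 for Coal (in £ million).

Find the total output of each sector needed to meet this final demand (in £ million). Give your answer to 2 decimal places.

I − A =
  [   0.85     0.00    -0.25]
  [  -0.10     0.70    -0.40]
  [  -0.40    -0.45     0.75]
Cofactors of I−A, C_ij = (−1)^(i+j)·(minor ij) (rows/columns in the sector order above):
  C_11 = (0.70)(0.75) − (-0.40)(-0.45) = 0.3450
  C_12 = −[(-0.10)(0.75) − (-0.40)(-0.40)] = 0.2350
  C_13 = (-0.10)(-0.45) − (0.70)(-0.40) = 0.3250
  C_21 = −[(0.00)(0.75) − (-0.25)(-0.45)] = 0.1125
  C_22 = (0.85)(0.75) − (-0.25)(-0.40) = 0.5375
  C_23 = −[(0.85)(-0.45) − (0.00)(-0.40)] = 0.3825
  C_31 = (0.00)(-0.40) − (-0.25)(0.70) = 0.1750
  C_32 = −[(0.85)(-0.40) − (-0.25)(-0.10)] = 0.3650
  C_33 = (0.85)(0.70) − (0.00)(-0.10) = 0.5950
det(I−A) = Σ_j (I−A)_1j·C_1j = (0.85)(0.3450) + (0.00)(0.2350) + (-0.25)(0.3250) = 0.2120
adj(I−A) = Cᵀ =
  [ 0.3450   0.1125   0.1750]
  [ 0.2350   0.5375   0.3650]
  [ 0.3250   0.3825   0.5950]
(I − A)⁻¹ = adj(I−A) / det(I−A) ≈
  [   1.6274     0.5307     0.8255]
  [   1.1085     2.5354     1.7217]
  [   1.5330     1.8042     2.8066]
x = (I − A)⁻¹ d = adj(I−A)·d / det(I−A), with det(I−A) = 0.2120:
  x_1 = (0.3450·600 + 0.1125·700 + 0.1750·840) / 0.2120 = 432.75 / 0.2120 ≈ 2041.27
  x_2 = (0.2350·600 + 0.5375·700 + 0.3650·840) / 0.2120 = 823.85 / 0.2120 ≈ 3886.08
  x_3 = (0.3250·600 + 0.3825·700 + 0.5950·840) / 0.2120 = 962.55 / 0.2120 ≈ 4540.33

x_1 = 2041.27, x_2 = 3886.08, x_3 = 4540.33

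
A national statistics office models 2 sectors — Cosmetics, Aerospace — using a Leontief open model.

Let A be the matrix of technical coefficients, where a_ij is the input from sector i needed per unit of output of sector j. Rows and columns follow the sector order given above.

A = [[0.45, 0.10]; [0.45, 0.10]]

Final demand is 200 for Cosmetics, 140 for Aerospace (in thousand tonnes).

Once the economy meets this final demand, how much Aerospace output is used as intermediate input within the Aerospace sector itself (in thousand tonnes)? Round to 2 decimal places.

I − A =
  [   0.55    -0.10]
  [  -0.45     0.90]
det(I−A) = (0.55)(0.90) − (-0.10)(-0.45) = 0.4500
adj(I−A) = [[0.90, 0.10], [0.45, 0.55]]
(I − A)⁻¹ = adj(I−A) / det(I−A) ≈
  [   2.0000     0.2222]
  [   1.0000     1.2222]
First solve x = (I − A)⁻¹ d = adj(I−A)·d / det(I−A); in particular x_A = (0.45·200 + 0.55·140) / 0.4500 = 167.00 / 0.4500 ≈ 371.1111.
Intermediate flow from A to A: z_AA = a_AA · x_A = 0.10 × 167.00 / 0.4500 = 16.70 / 0.4500 ≈ 37.11.

z_AA = 37.11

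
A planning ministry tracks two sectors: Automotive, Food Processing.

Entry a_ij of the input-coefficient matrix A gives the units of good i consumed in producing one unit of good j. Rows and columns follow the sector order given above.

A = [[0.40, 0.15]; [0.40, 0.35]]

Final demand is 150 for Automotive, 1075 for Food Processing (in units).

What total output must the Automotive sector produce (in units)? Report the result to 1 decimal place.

x_A = 784.1

I − A =
  [   0.60    -0.15]
  [  -0.40     0.65]
det(I−A) = (0.60)(0.65) − (-0.15)(-0.40) = 0.3300
adj(I−A) = [[0.65, 0.15], [0.40, 0.60]]
(I − A)⁻¹ = adj(I−A) / det(I−A) ≈
  [   1.9697     0.4545]
  [   1.2121     1.8182]
x = (I − A)⁻¹ d = adj(I−A)·d / det(I−A), with det(I−A) = 0.3300:
  x_A = (0.65·150 + 0.15·1075) / 0.3300 = 258.75 / 0.3300 ≈ 784.1
  x_F = (0.40·150 + 0.60·1075) / 0.3300 = 705.00 / 0.3300 ≈ 2136.4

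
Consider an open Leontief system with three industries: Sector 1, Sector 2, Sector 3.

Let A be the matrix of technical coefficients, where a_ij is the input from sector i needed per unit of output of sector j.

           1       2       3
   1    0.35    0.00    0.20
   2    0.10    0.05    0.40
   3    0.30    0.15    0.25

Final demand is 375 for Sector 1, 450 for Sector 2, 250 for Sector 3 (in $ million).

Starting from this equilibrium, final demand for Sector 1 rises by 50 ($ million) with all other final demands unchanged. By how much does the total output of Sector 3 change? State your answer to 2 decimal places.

Δx_3 = 41.19

I − A =
  [   0.65     0.00    -0.20]
  [  -0.10     0.95    -0.40]
  [  -0.30    -0.15     0.75]
Cofactors of I−A, C_ij = (−1)^(i+j)·(minor ij) (rows/columns in the sector order above):
  C_11 = (0.95)(0.75) − (-0.40)(-0.15) = 0.6525
  C_12 = −[(-0.10)(0.75) − (-0.40)(-0.30)] = 0.1950
  C_13 = (-0.10)(-0.15) − (0.95)(-0.30) = 0.3000
  C_21 = −[(0.00)(0.75) − (-0.20)(-0.15)] = 0.0300
  C_22 = (0.65)(0.75) − (-0.20)(-0.30) = 0.4275
  C_23 = −[(0.65)(-0.15) − (0.00)(-0.30)] = 0.0975
  C_31 = (0.00)(-0.40) − (-0.20)(0.95) = 0.1900
  C_32 = −[(0.65)(-0.40) − (-0.20)(-0.10)] = 0.2800
  C_33 = (0.65)(0.95) − (0.00)(-0.10) = 0.6175
det(I−A) = Σ_j (I−A)_1j·C_1j = (0.65)(0.6525) + (0.00)(0.1950) + (-0.20)(0.3000) = 0.364125
adj(I−A) = Cᵀ =
  [ 0.6525   0.0300   0.1900]
  [ 0.1950   0.4275   0.2800]
  [ 0.3000   0.0975   0.6175]
(I − A)⁻¹ = adj(I−A) / det(I−A) ≈
  [   1.7920     0.0824     0.5218]
  [   0.5355     1.1740     0.7690]
  [   0.8239     0.2678     1.6958]
Δx = (I − A)⁻¹ Δd with Δd having +50 in the Sector 1 component and 0 elsewhere.
So Δx_3 = L_31 · (+50), where L_31 = adj(I−A)_31 / det(I−A) = 0.3000 / 0.364125.
Δx_3 = 0.3000 × (+50) / 0.364125 = 15.00 / 0.364125 ≈ 41.19.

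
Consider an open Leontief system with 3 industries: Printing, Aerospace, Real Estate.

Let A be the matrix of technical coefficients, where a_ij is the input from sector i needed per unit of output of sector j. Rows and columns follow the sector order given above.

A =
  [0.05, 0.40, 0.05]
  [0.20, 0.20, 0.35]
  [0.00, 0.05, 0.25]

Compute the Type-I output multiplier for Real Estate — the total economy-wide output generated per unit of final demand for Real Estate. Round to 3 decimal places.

I − A =
  [   0.95    -0.40    -0.05]
  [  -0.20     0.80    -0.35]
  [   0.00    -0.05     0.75]
Cofactors of I−A, C_ij = (−1)^(i+j)·(minor ij) (rows/columns in the sector order above):
  C_11 = (0.80)(0.75) − (-0.35)(-0.05) = 0.5825
  C_12 = −[(-0.20)(0.75) − (-0.35)(0.00)] = 0.1500
  C_13 = (-0.20)(-0.05) − (0.80)(0.00) = 0.0100
  C_21 = −[(-0.40)(0.75) − (-0.05)(-0.05)] = 0.3025
  C_22 = (0.95)(0.75) − (-0.05)(0.00) = 0.7125
  C_23 = −[(0.95)(-0.05) − (-0.40)(0.00)] = 0.0475
  C_31 = (-0.40)(-0.35) − (-0.05)(0.80) = 0.1800
  C_32 = −[(0.95)(-0.35) − (-0.05)(-0.20)] = 0.3425
  C_33 = (0.95)(0.80) − (-0.40)(-0.20) = 0.6800
det(I−A) = Σ_j (I−A)_1j·C_1j = (0.95)(0.5825) + (-0.40)(0.1500) + (-0.05)(0.0100) = 0.492875
adj(I−A) = Cᵀ =
  [ 0.5825   0.3025   0.1800]
  [ 0.1500   0.7125   0.3425]
  [ 0.0100   0.0475   0.6800]
(I − A)⁻¹ = adj(I−A) / det(I−A) ≈
  [   1.1818     0.6137     0.3652]
  [   0.3043     1.4456     0.6949]
  [   0.0203     0.0964     1.3797]
The output multiplier for sector j is the column-j sum of the Leontief inverse (I − A)⁻¹ = adj(I−A) / det(I−A).
Column 3 of adj(I−A): (0.1800, 0.3425, 0.6800); det(I−A) = 0.492875.
m_3 = (0.1800 + 0.3425 + 0.6800) / 0.492875 = 1.2025 / 0.492875 ≈ 2.440.

m_3 = 2.440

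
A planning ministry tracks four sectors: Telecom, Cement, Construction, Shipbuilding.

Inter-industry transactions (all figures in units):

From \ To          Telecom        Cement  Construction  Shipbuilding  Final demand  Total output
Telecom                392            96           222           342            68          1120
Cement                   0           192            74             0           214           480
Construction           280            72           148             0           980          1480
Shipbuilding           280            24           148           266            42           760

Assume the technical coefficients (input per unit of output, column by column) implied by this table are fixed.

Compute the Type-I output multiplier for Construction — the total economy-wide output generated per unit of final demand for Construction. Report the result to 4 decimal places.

Technical coefficients a_ij = z_ij / X_j:
  a_11 = 392/1120 = 0.35, a_21 = 0/1120 = 0.00, a_31 = 280/1120 = 0.25, a_41 = 280/1120 = 0.25
  a_12 = 96/480 = 0.20, a_22 = 192/480 = 0.40, a_32 = 72/480 = 0.15, a_42 = 24/480 = 0.05
  a_13 = 222/1480 = 0.15, a_23 = 74/1480 = 0.05, a_33 = 148/1480 = 0.10, a_43 = 148/1480 = 0.10
  a_14 = 342/760 = 0.45, a_24 = 0/760 = 0.00, a_34 = 0/760 = 0.00, a_44 = 266/760 = 0.35
I − A =
  [   0.65    -0.20    -0.15    -0.45]
  [   0.00     0.60    -0.05     0.00]
  [  -0.25    -0.15     0.90     0.00]
  [  -0.25    -0.05    -0.10     0.65]
Compute the cofactors C_ij = (−1)^(i+j)·(3×3 minor ij) of I−A; the adjugate is their transpose:
adj(I−A) = Cᵀ =
  [ 0.346125   0.158625   0.093125   0.239625]
  [ 0.008125   0.243375   0.015500   0.005625]
  [ 0.097500   0.084625   0.186000   0.067500]
  [ 0.148750   0.092750   0.065625   0.321125]
det(I−A) = Σ_j (I−A)_1j·C_1j = (0.65)(0.346125) + (-0.20)(0.008125) + (-0.15)(0.097500) + (-0.45)(0.148750) = 0.14179375
(I − A)⁻¹ = adj(I−A) / det(I−A) ≈
  [   2.44105     1.11870     0.65676     1.68995]
  [   0.05730     1.71640     0.10931     0.03967]
  [   0.68762     0.59682     1.31176     0.47604]
  [   1.04906     0.65412     0.46282     2.26473]
The output multiplier for sector j is the column-j sum of the Leontief inverse (I − A)⁻¹ = adj(I−A) / det(I−A).
Column 3 of adj(I−A): (0.093125, 0.015500, 0.186000, 0.065625); det(I−A) = 0.14179375.
m_3 = (0.093125 + 0.015500 + 0.186000 + 0.065625) / 0.14179375 = 0.36025 / 0.14179375 ≈ 2.5407.

m_3 = 2.5407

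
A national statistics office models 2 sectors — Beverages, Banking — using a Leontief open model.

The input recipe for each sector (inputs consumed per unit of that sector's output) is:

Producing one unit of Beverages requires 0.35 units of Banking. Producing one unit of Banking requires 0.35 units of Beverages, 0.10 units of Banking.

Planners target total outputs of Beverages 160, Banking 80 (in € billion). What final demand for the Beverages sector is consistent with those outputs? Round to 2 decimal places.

d_1 = 132.00

I − A =
  [   1.00    -0.35]
  [  -0.35     0.90]
d = (I − A) x:
  d_1 = (+1.00)·160 + (-0.35)·80 = 132.00
  d_2 = (-0.35)·160 + (+0.90)·80 = 16.00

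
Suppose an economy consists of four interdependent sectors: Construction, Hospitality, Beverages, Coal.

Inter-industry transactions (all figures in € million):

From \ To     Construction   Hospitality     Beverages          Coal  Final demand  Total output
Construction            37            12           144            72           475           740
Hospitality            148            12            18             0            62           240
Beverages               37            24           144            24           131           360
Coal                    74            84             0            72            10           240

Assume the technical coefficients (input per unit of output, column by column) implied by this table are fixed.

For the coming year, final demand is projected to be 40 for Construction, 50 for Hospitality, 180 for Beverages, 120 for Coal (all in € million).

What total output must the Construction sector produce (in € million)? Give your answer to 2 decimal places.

x_1 = 305.69

Technical coefficients a_ij = z_ij / X_j:
  a_11 = 37/740 = 0.05, a_21 = 148/740 = 0.20, a_31 = 37/740 = 0.05, a_41 = 74/740 = 0.10
  a_12 = 12/240 = 0.05, a_22 = 12/240 = 0.05, a_32 = 24/240 = 0.10, a_42 = 84/240 = 0.35
  a_13 = 144/360 = 0.40, a_23 = 18/360 = 0.05, a_33 = 144/360 = 0.40, a_43 = 0/360 = 0.00
  a_14 = 72/240 = 0.30, a_24 = 0/240 = 0.00, a_34 = 24/240 = 0.10, a_44 = 72/240 = 0.30
I − A =
  [   0.95    -0.05    -0.40    -0.30]
  [  -0.20     0.95    -0.05     0.00]
  [  -0.05    -0.10     0.60    -0.10]
  [  -0.10    -0.35     0.00     0.70]
Compute the cofactors C_ij = (−1)^(i+j)·(3×3 minor ij) of I−A; the adjugate is their transpose:
adj(I−A) = Cᵀ =
  [ 0.393750   0.126000   0.273000   0.207750]
  [ 0.086250   0.363000   0.087750   0.049500]
  [ 0.063750   0.104250   0.575250   0.109500]
  [ 0.099375   0.199500   0.082875   0.503625]
det(I−A) = Σ_j (I−A)_1j·C_1j = (0.95)(0.393750) + (-0.05)(0.086250) + (-0.40)(0.063750) + (-0.30)(0.099375) = 0.3144375
(I − A)⁻¹ = adj(I−A) / det(I−A) ≈
  [   1.2522     0.4007     0.8682     0.6607]
  [   0.2743     1.1544     0.2791     0.1574]
  [   0.2027     0.3315     1.8295     0.3482]
  [   0.3160     0.6345     0.2636     1.6017]
x = (I − A)⁻¹ d = adj(I−A)·d / det(I−A), with det(I−A) = 0.3144375:
  x_1 = (0.393750·40 + 0.126000·50 + 0.273000·180 + 0.207750·120) / 0.3144375 = 96.12 / 0.3144375 ≈ 305.69
  x_2 = (0.086250·40 + 0.363000·50 + 0.087750·180 + 0.049500·120) / 0.3144375 = 43.335 / 0.3144375 ≈ 137.82
  x_3 = (0.063750·40 + 0.104250·50 + 0.575250·180 + 0.109500·120) / 0.3144375 = 124.4475 / 0.3144375 ≈ 395.78
  x_4 = (0.099375·40 + 0.199500·50 + 0.082875·180 + 0.503625·120) / 0.3144375 = 89.3025 / 0.3144375 ≈ 284.01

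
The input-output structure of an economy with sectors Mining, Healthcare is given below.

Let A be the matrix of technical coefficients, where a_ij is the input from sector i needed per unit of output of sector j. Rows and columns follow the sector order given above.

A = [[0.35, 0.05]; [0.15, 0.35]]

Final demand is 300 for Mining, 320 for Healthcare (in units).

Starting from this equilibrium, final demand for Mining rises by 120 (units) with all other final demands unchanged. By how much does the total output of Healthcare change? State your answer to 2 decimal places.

Δx_2 = 43.37

I − A =
  [   0.65    -0.05]
  [  -0.15     0.65]
det(I−A) = (0.65)(0.65) − (-0.05)(-0.15) = 0.4150
adj(I−A) = [[0.65, 0.05], [0.15, 0.65]]
(I − A)⁻¹ = adj(I−A) / det(I−A) ≈
  [   1.5663     0.1205]
  [   0.3614     1.5663]
Δx = (I − A)⁻¹ Δd with Δd having +120 in the Mining component and 0 elsewhere.
So Δx_2 = L_21 · (+120), where L_21 = adj(I−A)_21 / det(I−A) = 0.15 / 0.4150.
Δx_2 = 0.15 × (+120) / 0.4150 = 18.00 / 0.4150 ≈ 43.37.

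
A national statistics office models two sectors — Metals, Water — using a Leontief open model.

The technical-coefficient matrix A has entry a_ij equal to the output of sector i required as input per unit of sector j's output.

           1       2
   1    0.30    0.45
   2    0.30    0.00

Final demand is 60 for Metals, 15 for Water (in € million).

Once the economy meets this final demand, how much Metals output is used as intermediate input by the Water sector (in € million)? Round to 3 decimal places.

I − A =
  [   0.70    -0.45]
  [  -0.30     1.00]
det(I−A) = (0.70)(1.00) − (-0.45)(-0.30) = 0.5650
adj(I−A) = [[1.00, 0.45], [0.30, 0.70]]
(I − A)⁻¹ = adj(I−A) / det(I−A) ≈
  [   1.7699     0.7965]
  [   0.5310     1.2389]
First solve x = (I − A)⁻¹ d = adj(I−A)·d / det(I−A); in particular x_2 = (0.30·60 + 0.70·15) / 0.5650 = 28.50 / 0.5650 ≈ 50.44248.
Intermediate flow from 1 to 2: z_12 = a_12 · x_2 = 0.45 × 28.50 / 0.5650 = 12.825 / 0.5650 ≈ 22.699.

z_12 = 22.699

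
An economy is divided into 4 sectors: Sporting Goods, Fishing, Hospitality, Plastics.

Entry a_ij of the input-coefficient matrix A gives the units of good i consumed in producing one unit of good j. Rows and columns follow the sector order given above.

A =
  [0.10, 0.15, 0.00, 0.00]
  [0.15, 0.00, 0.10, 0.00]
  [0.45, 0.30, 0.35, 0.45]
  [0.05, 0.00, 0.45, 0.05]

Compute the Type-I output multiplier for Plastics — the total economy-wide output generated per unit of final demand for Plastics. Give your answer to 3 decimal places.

m_P = 2.950

I − A =
  [   0.90    -0.15     0.00     0.00]
  [  -0.15     1.00    -0.10     0.00]
  [  -0.45    -0.30     0.65    -0.45]
  [  -0.05     0.00    -0.45     0.95]
Compute the cofactors C_ij = (−1)^(i+j)·(3×3 minor ij) of I−A; the adjugate is their transpose:
adj(I−A) = Cᵀ =
  [ 0.386500   0.062250   0.014250   0.006750]
  [ 0.107250   0.373500   0.085500   0.040500]
  [ 0.492750   0.324000   0.833625   0.394875]
  [ 0.253750   0.156750   0.395625   0.536625]
det(I−A) = Σ_j (I−A)_1j·C_1j = (0.90)(0.386500) + (-0.15)(0.107250) + (0.00)(0.492750) + (0.00)(0.253750) = 0.3317625
(I − A)⁻¹ = adj(I−A) / det(I−A) ≈
  [   1.1650     0.1876     0.0430     0.0203]
  [   0.3233     1.1258     0.2577     0.1221]
  [   1.4852     0.9766     2.5127     1.1902]
  [   0.7649     0.4725     1.1925     1.6175]
The output multiplier for sector j is the column-j sum of the Leontief inverse (I − A)⁻¹ = adj(I−A) / det(I−A).
Column P of adj(I−A): (0.006750, 0.040500, 0.394875, 0.536625); det(I−A) = 0.3317625.
m_P = (0.006750 + 0.040500 + 0.394875 + 0.536625) / 0.3317625 = 0.97875 / 0.3317625 ≈ 2.950.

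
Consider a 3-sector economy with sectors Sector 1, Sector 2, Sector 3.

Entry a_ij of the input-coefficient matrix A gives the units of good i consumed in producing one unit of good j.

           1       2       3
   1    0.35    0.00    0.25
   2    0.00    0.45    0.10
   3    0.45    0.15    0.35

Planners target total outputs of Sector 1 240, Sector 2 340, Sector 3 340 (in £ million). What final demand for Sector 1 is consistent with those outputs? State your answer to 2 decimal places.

d_1 = 71.00

I − A =
  [   0.65     0.00    -0.25]
  [   0.00     0.55    -0.10]
  [  -0.45    -0.15     0.65]
d = (I − A) x:
  d_1 = (+0.65)·240 + (+0.00)·340 + (-0.25)·340 = 71.00
  d_2 = (+0.00)·240 + (+0.55)·340 + (-0.10)·340 = 153.00
  d_3 = (-0.45)·240 + (-0.15)·340 + (+0.65)·340 = 62.00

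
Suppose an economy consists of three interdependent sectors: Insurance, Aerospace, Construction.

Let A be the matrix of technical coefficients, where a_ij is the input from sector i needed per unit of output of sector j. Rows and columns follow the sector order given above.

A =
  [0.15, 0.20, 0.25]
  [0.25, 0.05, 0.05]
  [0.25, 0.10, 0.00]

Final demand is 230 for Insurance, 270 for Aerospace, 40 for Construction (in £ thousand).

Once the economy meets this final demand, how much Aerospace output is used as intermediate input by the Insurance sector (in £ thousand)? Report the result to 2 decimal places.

I − A =
  [   0.85    -0.20    -0.25]
  [  -0.25     0.95    -0.05]
  [  -0.25    -0.10     1.00]
Cofactors of I−A, C_ij = (−1)^(i+j)·(minor ij) (rows/columns in the sector order above):
  C_11 = (0.95)(1.00) − (-0.05)(-0.10) = 0.9450
  C_12 = −[(-0.25)(1.00) − (-0.05)(-0.25)] = 0.2625
  C_13 = (-0.25)(-0.10) − (0.95)(-0.25) = 0.2625
  C_21 = −[(-0.20)(1.00) − (-0.25)(-0.10)] = 0.2250
  C_22 = (0.85)(1.00) − (-0.25)(-0.25) = 0.7875
  C_23 = −[(0.85)(-0.10) − (-0.20)(-0.25)] = 0.1350
  C_31 = (-0.20)(-0.05) − (-0.25)(0.95) = 0.2475
  C_32 = −[(0.85)(-0.05) − (-0.25)(-0.25)] = 0.1050
  C_33 = (0.85)(0.95) − (-0.20)(-0.25) = 0.7575
det(I−A) = Σ_j (I−A)_1j·C_1j = (0.85)(0.9450) + (-0.20)(0.2625) + (-0.25)(0.2625) = 0.685125
adj(I−A) = Cᵀ =
  [ 0.9450   0.2250   0.2475]
  [ 0.2625   0.7875   0.1050]
  [ 0.2625   0.1350   0.7575]
(I − A)⁻¹ = adj(I−A) / det(I−A) ≈
  [   1.3793     0.3284     0.3612]
  [   0.3831     1.1494     0.1533]
  [   0.3831     0.1970     1.1056]
First solve x = (I − A)⁻¹ d = adj(I−A)·d / det(I−A); in particular x_1 = (0.9450·230 + 0.2250·270 + 0.2475·40) / 0.685125 = 288.00 / 0.685125 ≈ 420.3612.
Intermediate flow from 2 to 1: z_21 = a_21 · x_1 = 0.25 × 288.00 / 0.685125 = 72.00 / 0.685125 ≈ 105.09.

z_21 = 105.09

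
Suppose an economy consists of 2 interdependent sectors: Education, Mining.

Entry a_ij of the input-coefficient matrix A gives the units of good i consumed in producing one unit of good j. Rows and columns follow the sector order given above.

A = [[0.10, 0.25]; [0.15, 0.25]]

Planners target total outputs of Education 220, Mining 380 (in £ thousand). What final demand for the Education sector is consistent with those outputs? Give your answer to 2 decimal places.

I − A =
  [   0.90    -0.25]
  [  -0.15     0.75]
d = (I − A) x:
  d_1 = (+0.90)·220 + (-0.25)·380 = 103.00
  d_2 = (-0.15)·220 + (+0.75)·380 = 252.00

d_1 = 103.00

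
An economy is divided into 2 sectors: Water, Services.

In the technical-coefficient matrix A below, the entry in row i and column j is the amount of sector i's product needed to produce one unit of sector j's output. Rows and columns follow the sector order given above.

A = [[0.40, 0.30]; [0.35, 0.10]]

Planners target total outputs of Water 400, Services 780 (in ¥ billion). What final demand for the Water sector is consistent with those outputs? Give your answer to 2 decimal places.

I − A =
  [   0.60    -0.30]
  [  -0.35     0.90]
d = (I − A) x:
  d_W = (+0.60)·400 + (-0.30)·780 = 6.00
  d_S = (-0.35)·400 + (+0.90)·780 = 562.00

d_W = 6.00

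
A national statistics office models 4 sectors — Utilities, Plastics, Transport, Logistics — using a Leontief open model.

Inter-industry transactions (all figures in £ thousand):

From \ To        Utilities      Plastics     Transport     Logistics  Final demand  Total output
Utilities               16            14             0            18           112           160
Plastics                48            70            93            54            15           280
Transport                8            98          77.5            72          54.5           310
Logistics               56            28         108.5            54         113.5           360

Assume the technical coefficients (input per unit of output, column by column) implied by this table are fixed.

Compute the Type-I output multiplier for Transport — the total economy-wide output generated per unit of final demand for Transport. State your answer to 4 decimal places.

Technical coefficients a_ij = z_ij / X_j:
  a_11 = 16/160 = 0.10, a_21 = 48/160 = 0.30, a_31 = 8/160 = 0.05, a_41 = 56/160 = 0.35
  a_12 = 14/280 = 0.05, a_22 = 70/280 = 0.25, a_32 = 98/280 = 0.35, a_42 = 28/280 = 0.10
  a_13 = 0/310 = 0.00, a_23 = 93/310 = 0.30, a_33 = 77.5/310 = 0.25, a_43 = 108.5/310 = 0.35
  a_14 = 18/360 = 0.05, a_24 = 54/360 = 0.15, a_34 = 72/360 = 0.20, a_44 = 54/360 = 0.15
I − A =
  [   0.90    -0.05     0.00    -0.05]
  [  -0.30     0.75    -0.30    -0.15]
  [  -0.05    -0.35     0.75    -0.20]
  [  -0.35    -0.10    -0.35     0.85]
Compute the cofactors C_ij = (−1)^(i+j)·(3×3 minor ij) of I−A; the adjugate is their transpose:
adj(I−A) = Cᵀ =
  [ 0.30075   0.03825   0.03000   0.03150]
  [ 0.24600   0.49675   0.27675   0.16725]
  [ 0.19725   0.28550   0.53025   0.18675]
  [ 0.23400   0.19175   0.26325   0.39975]
det(I−A) = Σ_j (I−A)_1j·C_1j = (0.90)(0.30075) + (-0.05)(0.24600) + (0.00)(0.19725) + (-0.05)(0.23400) = 0.246675
(I − A)⁻¹ = adj(I−A) / det(I−A) ≈
  [   1.21922     0.15506     0.12162     0.12770]
  [   0.99726     2.01378     1.12192     0.67802]
  [   0.79964     1.15739     2.14959     0.75707]
  [   0.94862     0.77734     1.06719     1.62055]
The output multiplier for sector j is the column-j sum of the Leontief inverse (I − A)⁻¹ = adj(I−A) / det(I−A).
Column 3 of adj(I−A): (0.03000, 0.27675, 0.53025, 0.26325); det(I−A) = 0.246675.
m_3 = (0.03000 + 0.27675 + 0.53025 + 0.26325) / 0.246675 = 1.10025 / 0.246675 ≈ 4.4603.

m_3 = 4.4603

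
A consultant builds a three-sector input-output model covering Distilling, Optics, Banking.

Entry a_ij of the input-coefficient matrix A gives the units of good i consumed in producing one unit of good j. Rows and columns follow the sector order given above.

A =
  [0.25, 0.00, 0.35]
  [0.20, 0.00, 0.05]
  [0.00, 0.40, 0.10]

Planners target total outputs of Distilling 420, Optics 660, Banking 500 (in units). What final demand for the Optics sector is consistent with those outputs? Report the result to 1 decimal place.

I − A =
  [   0.75     0.00    -0.35]
  [  -0.20     1.00    -0.05]
  [   0.00    -0.40     0.90]
d = (I − A) x:
  d_D = (+0.75)·420 + (+0.00)·660 + (-0.35)·500 = 140.0
  d_O = (-0.20)·420 + (+1.00)·660 + (-0.05)·500 = 551.0
  d_B = (+0.00)·420 + (-0.40)·660 + (+0.90)·500 = 186.0

d_O = 551.0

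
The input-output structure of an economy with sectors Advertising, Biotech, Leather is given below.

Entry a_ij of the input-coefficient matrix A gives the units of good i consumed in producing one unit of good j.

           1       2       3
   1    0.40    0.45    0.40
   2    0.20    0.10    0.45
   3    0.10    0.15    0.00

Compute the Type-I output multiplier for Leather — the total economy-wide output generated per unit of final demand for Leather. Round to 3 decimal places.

m_3 = 3.993

I − A =
  [   0.60    -0.45    -0.40]
  [  -0.20     0.90    -0.45]
  [  -0.10    -0.15     1.00]
Cofactors of I−A, C_ij = (−1)^(i+j)·(minor ij) (rows/columns in the sector order above):
  C_11 = (0.90)(1.00) − (-0.45)(-0.15) = 0.8325
  C_12 = −[(-0.20)(1.00) − (-0.45)(-0.10)] = 0.2450
  C_13 = (-0.20)(-0.15) − (0.90)(-0.10) = 0.1200
  C_21 = −[(-0.45)(1.00) − (-0.40)(-0.15)] = 0.5100
  C_22 = (0.60)(1.00) − (-0.40)(-0.10) = 0.5600
  C_23 = −[(0.60)(-0.15) − (-0.45)(-0.10)] = 0.1350
  C_31 = (-0.45)(-0.45) − (-0.40)(0.90) = 0.5625
  C_32 = −[(0.60)(-0.45) − (-0.40)(-0.20)] = 0.3500
  C_33 = (0.60)(0.90) − (-0.45)(-0.20) = 0.4500
det(I−A) = Σ_j (I−A)_1j·C_1j = (0.60)(0.8325) + (-0.45)(0.2450) + (-0.40)(0.1200) = 0.34125
adj(I−A) = Cᵀ =
  [ 0.8325   0.5100   0.5625]
  [ 0.2450   0.5600   0.3500]
  [ 0.1200   0.1350   0.4500]
(I − A)⁻¹ = adj(I−A) / det(I−A) ≈
  [   2.4396     1.4945     1.6484]
  [   0.7179     1.6410     1.0256]
  [   0.3516     0.3956     1.3187]
The output multiplier for sector j is the column-j sum of the Leontief inverse (I − A)⁻¹ = adj(I−A) / det(I−A).
Column 3 of adj(I−A): (0.5625, 0.3500, 0.4500); det(I−A) = 0.34125.
m_3 = (0.5625 + 0.3500 + 0.4500) / 0.34125 = 1.3625 / 0.34125 ≈ 3.993.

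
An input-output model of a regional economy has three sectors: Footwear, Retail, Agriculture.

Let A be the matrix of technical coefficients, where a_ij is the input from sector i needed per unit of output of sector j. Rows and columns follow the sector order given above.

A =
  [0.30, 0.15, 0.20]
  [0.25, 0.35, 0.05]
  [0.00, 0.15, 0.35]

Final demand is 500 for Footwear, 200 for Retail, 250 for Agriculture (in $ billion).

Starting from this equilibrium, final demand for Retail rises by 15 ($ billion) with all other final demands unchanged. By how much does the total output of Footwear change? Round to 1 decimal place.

Δx_1 = 7.4

I − A =
  [   0.70    -0.15    -0.20]
  [  -0.25     0.65    -0.05]
  [   0.00    -0.15     0.65]
Cofactors of I−A, C_ij = (−1)^(i+j)·(minor ij) (rows/columns in the sector order above):
  C_11 = (0.65)(0.65) − (-0.05)(-0.15) = 0.4150
  C_12 = −[(-0.25)(0.65) − (-0.05)(0.00)] = 0.1625
  C_13 = (-0.25)(-0.15) − (0.65)(0.00) = 0.0375
  C_21 = −[(-0.15)(0.65) − (-0.20)(-0.15)] = 0.1275
  C_22 = (0.70)(0.65) − (-0.20)(0.00) = 0.4550
  C_23 = −[(0.70)(-0.15) − (-0.15)(0.00)] = 0.1050
  C_31 = (-0.15)(-0.05) − (-0.20)(0.65) = 0.1375
  C_32 = −[(0.70)(-0.05) − (-0.20)(-0.25)] = 0.0850
  C_33 = (0.70)(0.65) − (-0.15)(-0.25) = 0.4175
det(I−A) = Σ_j (I−A)_1j·C_1j = (0.70)(0.4150) + (-0.15)(0.1625) + (-0.20)(0.0375) = 0.258625
adj(I−A) = Cᵀ =
  [ 0.4150   0.1275   0.1375]
  [ 0.1625   0.4550   0.0850]
  [ 0.0375   0.1050   0.4175]
(I − A)⁻¹ = adj(I−A) / det(I−A) ≈
  [   1.6046     0.4930     0.5317]
  [   0.6283     1.7593     0.3287]
  [   0.1450     0.4060     1.6143]
Δx = (I − A)⁻¹ Δd with Δd having +15 in the Retail component and 0 elsewhere.
So Δx_1 = L_12 · (+15), where L_12 = adj(I−A)_12 / det(I−A) = 0.1275 / 0.258625.
Δx_1 = 0.1275 × (+15) / 0.258625 = 1.9125 / 0.258625 ≈ 7.4.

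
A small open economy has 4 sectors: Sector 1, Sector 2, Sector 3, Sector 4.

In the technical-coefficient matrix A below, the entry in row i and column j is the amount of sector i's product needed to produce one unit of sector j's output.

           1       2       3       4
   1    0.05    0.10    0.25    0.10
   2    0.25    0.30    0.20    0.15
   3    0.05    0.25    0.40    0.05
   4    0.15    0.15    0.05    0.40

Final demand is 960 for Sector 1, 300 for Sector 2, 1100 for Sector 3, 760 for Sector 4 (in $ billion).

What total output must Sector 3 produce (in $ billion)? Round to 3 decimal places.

x_3 = 3538.269

I − A =
  [   0.95    -0.10    -0.25    -0.10]
  [  -0.25     0.70    -0.20    -0.15]
  [  -0.05    -0.25     0.60    -0.05]
  [  -0.15    -0.15    -0.05     0.60]
Compute the cofactors C_ij = (−1)^(i+j)·(3×3 minor ij) of I−A; the adjugate is their transpose:
adj(I−A) = Cᵀ =
  [ 0.203375   0.085375   0.118625   0.065125]
  [ 0.110750   0.321000   0.162500   0.112250]
  [ 0.070125   0.150375   0.346125   0.078125]
  [ 0.084375   0.114125   0.099125   0.311125]
det(I−A) = Σ_j (I−A)_1j·C_1j = (0.95)(0.203375) + (-0.10)(0.110750) + (-0.25)(0.070125) + (-0.10)(0.084375) = 0.1561625
(I − A)⁻¹ = adj(I−A) / det(I−A) ≈
  [   1.3023     0.5467     0.7596     0.4170]
  [   0.7092     2.0556     1.0406     0.7188]
  [   0.4491     0.9629     2.2164     0.5003]
  [   0.5403     0.7308     0.6348     1.9923]
x = (I − A)⁻¹ d = adj(I−A)·d / det(I−A), with det(I−A) = 0.1561625:
  x_1 = (0.203375·960 + 0.085375·300 + 0.118625·1100 + 0.065125·760) / 0.1561625 = 400.835 / 0.1561625 ≈ 2566.781
  x_2 = (0.110750·960 + 0.321000·300 + 0.162500·1100 + 0.112250·760) / 0.1561625 = 466.68 / 0.1561625 ≈ 2988.426
  x_3 = (0.070125·960 + 0.150375·300 + 0.346125·1100 + 0.078125·760) / 0.1561625 = 552.545 / 0.1561625 ≈ 3538.269
  x_4 = (0.084375·960 + 0.114125·300 + 0.099125·1100 + 0.311125·760) / 0.1561625 = 460.73 / 0.1561625 ≈ 2950.324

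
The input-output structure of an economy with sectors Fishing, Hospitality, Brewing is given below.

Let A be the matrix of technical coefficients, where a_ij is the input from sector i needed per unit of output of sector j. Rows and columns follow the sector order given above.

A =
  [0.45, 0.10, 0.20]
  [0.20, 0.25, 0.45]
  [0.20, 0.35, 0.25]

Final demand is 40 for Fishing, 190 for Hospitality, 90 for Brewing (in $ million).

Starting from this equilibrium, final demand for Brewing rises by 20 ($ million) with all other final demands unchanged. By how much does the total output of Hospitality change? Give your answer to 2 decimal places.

I − A =
  [   0.55    -0.10    -0.20]
  [  -0.20     0.75    -0.45]
  [  -0.20    -0.35     0.75]
Cofactors of I−A, C_ij = (−1)^(i+j)·(minor ij) (rows/columns in the sector order above):
  C_11 = (0.75)(0.75) − (-0.45)(-0.35) = 0.4050
  C_12 = −[(-0.20)(0.75) − (-0.45)(-0.20)] = 0.2400
  C_13 = (-0.20)(-0.35) − (0.75)(-0.20) = 0.2200
  C_21 = −[(-0.10)(0.75) − (-0.20)(-0.35)] = 0.1450
  C_22 = (0.55)(0.75) − (-0.20)(-0.20) = 0.3725
  C_23 = −[(0.55)(-0.35) − (-0.10)(-0.20)] = 0.2125
  C_31 = (-0.10)(-0.45) − (-0.20)(0.75) = 0.1950
  C_32 = −[(0.55)(-0.45) − (-0.20)(-0.20)] = 0.2875
  C_33 = (0.55)(0.75) − (-0.10)(-0.20) = 0.3925
det(I−A) = Σ_j (I−A)_1j·C_1j = (0.55)(0.4050) + (-0.10)(0.2400) + (-0.20)(0.2200) = 0.15475
adj(I−A) = Cᵀ =
  [ 0.4050   0.1450   0.1950]
  [ 0.2400   0.3725   0.2875]
  [ 0.2200   0.2125   0.3925]
(I − A)⁻¹ = adj(I−A) / det(I−A) ≈
  [   2.6171     0.9370     1.2601]
  [   1.5509     2.4071     1.8578]
  [   1.4216     1.3732     2.5363]
Δx = (I − A)⁻¹ Δd with Δd having +20 in the Brewing component and 0 elsewhere.
So Δx_2 = L_23 · (+20), where L_23 = adj(I−A)_23 / det(I−A) = 0.2875 / 0.15475.
Δx_2 = 0.2875 × (+20) / 0.15475 = 5.75 / 0.15475 ≈ 37.16.

Δx_2 = 37.16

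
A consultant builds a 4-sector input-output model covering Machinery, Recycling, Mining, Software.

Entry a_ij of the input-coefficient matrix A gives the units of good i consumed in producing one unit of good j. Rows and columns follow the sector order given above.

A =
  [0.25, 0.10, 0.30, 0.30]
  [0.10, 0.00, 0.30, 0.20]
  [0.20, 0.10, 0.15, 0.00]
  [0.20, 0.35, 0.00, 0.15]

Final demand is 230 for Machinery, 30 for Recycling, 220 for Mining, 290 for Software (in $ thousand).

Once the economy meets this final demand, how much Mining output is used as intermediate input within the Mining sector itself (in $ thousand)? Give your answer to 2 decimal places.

z_33 = 75.92

I − A =
  [   0.75    -0.10    -0.30    -0.30]
  [  -0.10     1.00    -0.30    -0.20]
  [  -0.20    -0.10     0.85     0.00]
  [  -0.20    -0.35     0.00     0.85]
Compute the cofactors C_ij = (−1)^(i+j)·(3×3 minor ij) of I−A; the adjugate is their transpose:
adj(I−A) = Cᵀ =
  [ 0.637500   0.187000   0.291000   0.269000]
  [ 0.157250   0.439875   0.210750   0.159000]
  [ 0.168500   0.095750   0.502000   0.082000]
  [ 0.214750   0.225125   0.155250   0.537500]
det(I−A) = Σ_j (I−A)_1j·C_1j = (0.75)(0.637500) + (-0.10)(0.157250) + (-0.30)(0.168500) + (-0.30)(0.214750) = 0.347425
(I − A)⁻¹ = adj(I−A) / det(I−A) ≈
  [   1.8349     0.5382     0.8376     0.7743]
  [   0.4526     1.2661     0.6066     0.4577]
  [   0.4850     0.2756     1.4449     0.2360]
  [   0.6181     0.6480     0.4469     1.5471]
First solve x = (I − A)⁻¹ d = adj(I−A)·d / det(I−A); in particular x_3 = (0.168500·230 + 0.095750·30 + 0.502000·220 + 0.082000·290) / 0.347425 = 175.8475 / 0.347425 ≈ 506.1452.
Intermediate flow from 3 to 3: z_33 = a_33 · x_3 = 0.15 × 175.8475 / 0.347425 = 26.377125 / 0.347425 ≈ 75.92.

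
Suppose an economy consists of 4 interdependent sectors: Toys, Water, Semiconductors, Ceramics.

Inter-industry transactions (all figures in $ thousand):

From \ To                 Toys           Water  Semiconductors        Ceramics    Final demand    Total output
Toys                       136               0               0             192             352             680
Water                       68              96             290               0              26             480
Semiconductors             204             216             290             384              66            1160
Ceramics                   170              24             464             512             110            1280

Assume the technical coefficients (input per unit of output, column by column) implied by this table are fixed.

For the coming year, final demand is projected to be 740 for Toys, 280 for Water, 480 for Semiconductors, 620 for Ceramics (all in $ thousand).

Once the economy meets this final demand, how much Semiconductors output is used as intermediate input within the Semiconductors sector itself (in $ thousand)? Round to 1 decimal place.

z_33 = 1161.7

Technical coefficients a_ij = z_ij / X_j:
  a_11 = 136/680 = 0.20, a_21 = 68/680 = 0.10, a_31 = 204/680 = 0.30, a_41 = 170/680 = 0.25
  a_12 = 0/480 = 0.00, a_22 = 96/480 = 0.20, a_32 = 216/480 = 0.45, a_42 = 24/480 = 0.05
  a_13 = 0/1160 = 0.00, a_23 = 290/1160 = 0.25, a_33 = 290/1160 = 0.25, a_43 = 464/1160 = 0.40
  a_14 = 192/1280 = 0.15, a_24 = 0/1280 = 0.00, a_34 = 384/1280 = 0.30, a_44 = 512/1280 = 0.40
I − A =
  [   0.80     0.00     0.00    -0.15]
  [  -0.10     0.80    -0.25     0.00]
  [  -0.30    -0.45     0.75    -0.30]
  [  -0.25    -0.05    -0.40     0.60]
Compute the cofactors C_ij = (−1)^(i+j)·(3×3 minor ij) of I−A; the adjugate is their transpose:
adj(I−A) = Cᵀ =
  [ 0.192750   0.032625   0.049875   0.073125]
  [ 0.096750   0.217875   0.116625   0.082500]
  [ 0.232500   0.213375   0.353250   0.234750]
  [ 0.243375   0.174000   0.266000   0.390000]
det(I−A) = Σ_j (I−A)_1j·C_1j = (0.80)(0.192750) + (0.00)(0.096750) + (0.00)(0.232500) + (-0.15)(0.243375) = 0.11769375
(I − A)⁻¹ = adj(I−A) / det(I−A) ≈
  [   1.6377     0.2772     0.4238     0.6213]
  [   0.8220     1.8512     0.9909     0.7010]
  [   1.9755     1.8130     3.0014     1.9946]
  [   2.0679     1.4784     2.2601     3.3137]
First solve x = (I − A)⁻¹ d = adj(I−A)·d / det(I−A); in particular x_3 = (0.232500·740 + 0.213375·280 + 0.353250·480 + 0.234750·620) / 0.11769375 = 546.90 / 0.11769375 ≈ 4646.806.
Intermediate flow from 3 to 3: z_33 = a_33 · x_3 = 0.25 × 546.90 / 0.11769375 = 136.725 / 0.11769375 ≈ 1161.7.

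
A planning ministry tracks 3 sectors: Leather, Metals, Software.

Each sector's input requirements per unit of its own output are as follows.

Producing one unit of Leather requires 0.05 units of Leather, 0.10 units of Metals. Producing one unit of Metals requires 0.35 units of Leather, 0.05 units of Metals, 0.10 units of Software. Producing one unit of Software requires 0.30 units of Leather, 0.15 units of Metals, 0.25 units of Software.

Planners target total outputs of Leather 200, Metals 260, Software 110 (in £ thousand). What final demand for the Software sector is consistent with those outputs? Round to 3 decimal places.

I − A =
  [   0.95    -0.35    -0.30]
  [  -0.10     0.95    -0.15]
  [   0.00    -0.10     0.75]
d = (I − A) x:
  d_L = (+0.95)·200 + (-0.35)·260 + (-0.30)·110 = 66.000
  d_M = (-0.10)·200 + (+0.95)·260 + (-0.15)·110 = 210.500
  d_S = (+0.00)·200 + (-0.10)·260 + (+0.75)·110 = 56.500

d_S = 56.500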